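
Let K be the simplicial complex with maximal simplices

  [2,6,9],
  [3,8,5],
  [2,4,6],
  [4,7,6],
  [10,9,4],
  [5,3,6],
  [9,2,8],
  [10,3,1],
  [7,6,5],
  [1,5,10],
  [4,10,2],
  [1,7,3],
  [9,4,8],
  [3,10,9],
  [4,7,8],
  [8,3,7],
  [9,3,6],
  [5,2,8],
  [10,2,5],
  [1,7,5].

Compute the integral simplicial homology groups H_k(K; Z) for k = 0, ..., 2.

Fix the vertex order 1 < 2 < 3 < 4 < 5 < 6 < 7 < 8 < 9 < 10 and write every simplex with vertices in increasing order. Then dim K = 2 and the simplices of K are:

  0-simplices (10): [1], [2], [3], [4], [5], [6], [7], [8], [9], [10]
  1-simplices (30): (30 of them)
  2-simplices (20): (20 of them)

giving chain groups C_0 ≅ Z^10, C_1 ≅ Z^30, C_2 ≅ Z^20.

The boundary map ∂_1: C_1 → C_0 sends each edge [p,q] (with p < q) to q − p. For instance
  ∂[5,7] = [7] − [5].
As a 10×30 matrix over Z this has rank 9, with invariant factors (1,1,1,1,1,1,1,1,1).

∂_2: C_2 → C_1 sends each 2-simplex [p,q,r] to [q,r] − [p,r] + [p,q]. For instance
  ∂[3,5,6] = [5,6] − [3,6] + [3,5],
  ∂[4,8,9] = [8,9] − [4,9] + [4,8].
This gives a 30×20 integer matrix of rank 20; reducing to Smith normal form yields diagonal entries (1,1,1,1,1,1,1,1,1,1,1,1,1,1,1,1,1,1,1,2).

From H_k ≅ ker(∂_k) / im(∂_{k+1}) we obtain:

  H_0: rank C_0 − rank ∂_1 = 10 − 9 = 1, and the invariant factors of ∂_1 are all 1, so H_0 ≅ Z.
  H_1: rank ker ∂_1 − rank ∂_2 = (30 − 9) − 20 = 1, and ∂_2 has invariant factor 2 > 1, so H_1 ≅ Z ⊕ Z/2.
  H_2: rank ker ∂_2 − rank ∂_3 = (20 − 20) − 0 = 0, and there is no ∂_3, so H_2 ≅ 0.

As a check, the Euler characteristic is 10 − 30 + 20 = 0, which agrees with 1 − 1 + 0 = 0.

H_0 = Z,  H_1 = Z ⊕ Z/2,  H_2 = 0.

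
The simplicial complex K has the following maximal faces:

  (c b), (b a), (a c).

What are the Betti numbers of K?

b_0 = 1, b_1 = 1.

Fix the vertex order a < b < c and write every simplex with vertices in increasing order. Then dim K = 1 and the simplices of K are:

  0-simplices (3): a, b, c
  1-simplices (3): ab, ac, bc

so the chain groups are C_0 ≅ Z^3, C_1 ≅ Z^3.

The boundary map ∂_1: C_1 → C_0 is given by ∂[p,q] = [q] − [p].
As a 3×3 matrix over Z this has rank 2, with invariant factors (1,1).

Now H_k = ker ∂_k / im ∂_{k+1}, so:

  H_0: rank C_0 − rank ∂_1 = 3 − 2 = 1, and the invariant factors of ∂_1 are all 1, so H_0 ≅ Z.
  H_1: rank ker ∂_1 − rank ∂_2 = (3 − 2) − 0 = 1, and there is no ∂_2, so H_1 ≅ Z.

(K is a triangulation of the circle S^1.)

Hence the Betti numbers are b_0 = 1, b_1 = 1.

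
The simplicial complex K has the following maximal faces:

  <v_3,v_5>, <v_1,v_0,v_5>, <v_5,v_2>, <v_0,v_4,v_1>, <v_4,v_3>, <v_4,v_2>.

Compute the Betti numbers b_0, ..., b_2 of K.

b_0 = 1, b_1 = 2, b_2 = 0.

Take the total order v_0 < v_1 < v_2 < v_3 < v_4 < v_5 on the vertex set. Then K (dimension 2) consists of the simplices:

  0-simplices (6): [v_0], [v_1], [v_2], [v_3], [v_4], [v_5]
  1-simplices (9): [v_0,v_1], [v_0,v_4], [v_0,v_5], [v_1,v_4], [v_1,v_5], [v_2,v_4], [v_2,v_5], [v_3,v_4], [v_3,v_5]
  2-simplices (2): [v_0,v_1,v_4], [v_0,v_1,v_5]

so the chain groups are C_0 ≅ Z^6, C_1 ≅ Z^9, C_2 ≅ Z^2.

Boundary ∂_1: C_1 → C_0 maps an edge to its endpoints' difference, ∂[p,q] = q − p. For instance
  ∂[v_1,v_5] = [v_5] − [v_1].
The 6×9 boundary matrix has rank 5 and Smith normal form diag(1,1,1,1,1).

The boundary map ∂_2: C_2 → C_1 maps a triangle to the signed sum of its edges. For instance
  ∂[v_0,v_1,v_5] = [v_1,v_5] − [v_0,v_5] + [v_0,v_1],
  ∂[v_0,v_1,v_4] = [v_1,v_4] − [v_0,v_4] + [v_0,v_1].
This gives a 9×2 integer matrix of rank 2; reducing to Smith normal form yields diagonal entries (1,1).

Now H_k = ker ∂_k / im ∂_{k+1}, so:

  H_0: rank C_0 − rank ∂_1 = 6 − 5 = 1, and the invariant factors of ∂_1 are all 1, so H_0 ≅ Z.
  H_1: rank ker ∂_1 − rank ∂_2 = (9 − 5) − 2 = 2, and the invariant factors of ∂_2 are all 1, so H_1 ≅ Z^2.
  H_2: rank ker ∂_2 − rank ∂_3 = (2 − 2) − 0 = 0, and there is no ∂_3, so H_2 ≅ 0.

As a check, the Euler characteristic is 6 − 9 + 2 = -1, which agrees with 1 − 2 + 0 = -1.

Hence the Betti numbers are b_0 = 1, b_1 = 2, b_2 = 0.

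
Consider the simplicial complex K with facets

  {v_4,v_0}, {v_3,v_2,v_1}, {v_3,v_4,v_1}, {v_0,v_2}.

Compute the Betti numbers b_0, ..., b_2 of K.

b_0 = 1, b_1 = 1, b_2 = 0.

K has 5 vertices, 7 edges, 2 triangles.
rank ∂_0 = 0, rank ∂_1 = 4 ⇒ b_0 = 5 − 0 − 4 = 1; all invariant factors of ∂_1 are 1 so no torsion. So H_0 ≅ Z.
rank ∂_1 = 4, rank ∂_2 = 2 ⇒ b_1 = 7 − 4 − 2 = 1; all invariant factors of ∂_2 are 1 so no torsion. So H_1 ≅ Z.
rank ∂_2 = 2, rank ∂_3 = 0 ⇒ b_2 = 2 − 2 − 0 = 0. So H_2 ≅ 0.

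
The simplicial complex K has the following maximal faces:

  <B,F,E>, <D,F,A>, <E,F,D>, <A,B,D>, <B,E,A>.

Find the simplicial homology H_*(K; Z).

H_0 = Z,  H_1 = Z,  H_2 = 0.

Take the total order A < B < D < E < F on the vertex set. Then K (dimension 2) consists of the simplices:

  0-simplices (5): A, B, D, E, F
  1-simplices (10): AB, AD, AE, AF, BD, BE, BF, DE, DF, EF
  2-simplices (5): ABD, ABE, ADF, BEF, DEF

so the chain groups are C_0 ≅ Z^5, C_1 ≅ Z^10, C_2 ≅ Z^5.

Boundary ∂_1: C_1 → C_0 maps an edge to its endpoints' difference, ∂[p,q] = q − p. For instance
  ∂EF = F − E.
The 5×10 boundary matrix has rank 4 and Smith normal form diag(1,1,1,1).

Boundary ∂_2: C_2 → C_1 sends each 2-simplex [p,q,r] to [q,r] − [p,r] + [p,q]. For instance
  ∂ABE = BE − AE + AB,
  ∂BEF = EF − BF + BE.
The 10×5 boundary matrix has rank 5 and Smith normal form diag(1,1,1,1,1).

Now H_k = ker ∂_k / im ∂_{k+1}, so:

  H_0: rank C_0 − rank ∂_1 = 5 − 4 = 1, and the invariant factors of ∂_1 are all 1, so H_0 = Z.
  H_1: rank ker ∂_1 − rank ∂_2 = (10 − 4) − 5 = 1, and the invariant factors of ∂_2 are all 1, so H_1 = Z.
  H_2: rank ker ∂_2 − rank ∂_3 = (5 − 5) − 0 = 0, and there is no ∂_3, so H_2 = 0.

(K is a triangulation of the Möbius band.)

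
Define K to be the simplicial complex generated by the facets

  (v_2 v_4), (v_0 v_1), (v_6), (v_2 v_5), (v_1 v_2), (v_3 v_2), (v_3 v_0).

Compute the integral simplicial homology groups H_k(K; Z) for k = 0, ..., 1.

Take the total order v_0 < v_1 < v_2 < v_3 < v_4 < v_5 < v_6 on the vertex set. Then K (dimension 1) consists of the simplices:

  0-simplices (7): [v_0], [v_1], [v_2], [v_3], [v_4], [v_5], [v_6]
  1-simplices (6): [v_0,v_1], [v_0,v_3], [v_1,v_2], [v_2,v_3], [v_2,v_4], [v_2,v_5]

Hence C_0 ≅ Z^7, C_1 ≅ Z^6.

Boundary ∂_1: C_1 → C_0 maps an edge to its endpoints' difference, ∂[p,q] = q − p.
As a 7×6 matrix over Z this has rank 5, with invariant factors (1,1,1,1,1).

From H_k ≅ ker(∂_k) / im(∂_{k+1}) we obtain:

  H_0: rank C_0 − rank ∂_1 = 7 − 5 = 2, and the invariant factors of ∂_1 are all 1, so H_0 = Z^2.
  H_1: rank ker ∂_1 − rank ∂_2 = (6 − 5) − 0 = 1, and there is no ∂_2, so H_1 = Z.

H_0 = Z^2,  H_1 = Z.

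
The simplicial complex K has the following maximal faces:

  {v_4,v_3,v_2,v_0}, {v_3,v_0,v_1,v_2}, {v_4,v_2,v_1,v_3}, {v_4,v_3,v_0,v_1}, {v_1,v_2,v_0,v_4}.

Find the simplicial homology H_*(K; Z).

Take the total order v_0 < v_1 < v_2 < v_3 < v_4 on the vertex set. Then K (dimension 3) consists of the simplices:

  0-simplices (5): [v_0], [v_1], [v_2], [v_3], [v_4]
  1-simplices (10): [v_0,v_1], [v_0,v_2], [v_0,v_3], [v_0,v_4], [v_1,v_2], [v_1,v_3], [v_1,v_4], [v_2,v_3], [v_2,v_4], [v_3,v_4]
  2-simplices (10): [v_0,v_1,v_2], [v_0,v_1,v_3], [v_0,v_1,v_4], [v_0,v_2,v_3], [v_0,v_2,v_4], [v_0,v_3,v_4], [v_1,v_2,v_3], [v_1,v_2,v_4], [v_1,v_3,v_4], [v_2,v_3,v_4]
  3-simplices (5): [v_0,v_1,v_2,v_3], [v_0,v_1,v_2,v_4], [v_0,v_1,v_3,v_4], [v_0,v_2,v_3,v_4], [v_1,v_2,v_3,v_4]

giving chain groups C_0 ≅ Z^5, C_1 ≅ Z^10, C_2 ≅ Z^10, C_3 ≅ Z^5.

The boundary map ∂_1: C_1 → C_0 maps an edge to its endpoints' difference, ∂[p,q] = q − p.
The resulting 5×10 matrix has rank 4, and its Smith normal form has invariant factors (1,1,1,1).

∂_2: C_2 → C_1 sends each 2-simplex [p,q,r] to [q,r] − [p,r] + [p,q]. For instance
  ∂[v_1,v_3,v_4] = [v_3,v_4] − [v_1,v_4] + [v_1,v_3],
  ∂[v_1,v_2,v_4] = [v_2,v_4] − [v_1,v_4] + [v_1,v_2].
As a 10×10 matrix over Z this has rank 6, with invariant factors (1,1,1,1,1,1).

The boundary map ∂_3: C_3 → C_2 sends each 3-simplex σ to the alternating sum Σ_i (−1)^i (σ with its i-th vertex removed). For instance
  ∂[v_0,v_1,v_3,v_4] = [v_1,v_3,v_4] − [v_0,v_3,v_4] + [v_0,v_1,v_4] − [v_0,v_1,v_3],
  ∂[v_0,v_1,v_2,v_4] = [v_1,v_2,v_4] − [v_0,v_2,v_4] + [v_0,v_1,v_4] − [v_0,v_1,v_2].
The resulting 10×5 matrix has rank 4, and its Smith normal form has invariant factors (1,1,1,1).

Computing H_k = (kernel of ∂_k) / (image of ∂_{k+1}):

  H_0: rank C_0 − rank ∂_1 = 5 − 4 = 1, and the invariant factors of ∂_1 are all 1, so H_0 = Z.
  H_1: rank ker ∂_1 − rank ∂_2 = (10 − 4) − 6 = 0, and the invariant factors of ∂_2 are all 1, so H_1 = 0.
  H_2: rank ker ∂_2 − rank ∂_3 = (10 − 6) − 4 = 0, and the invariant factors of ∂_3 are all 1, so H_2 = 0.
  H_3: rank ker ∂_3 − rank ∂_4 = (5 − 4) − 0 = 1, and there is no ∂_4, so H_3 = Z.

(K is a triangulation of the 3-sphere S^3.)

H_0 = Z,  H_1 = 0,  H_2 = 0,  H_3 = Z.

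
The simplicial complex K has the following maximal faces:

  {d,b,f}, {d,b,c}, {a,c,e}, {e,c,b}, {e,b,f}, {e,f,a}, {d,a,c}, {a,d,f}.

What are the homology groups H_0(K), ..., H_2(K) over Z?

Fix the vertex order a < b < c < d < e < f and write every simplex with vertices in increasing order. Then dim K = 2 and the simplices of K are:

  0-simplices (6): a, b, c, d, e, f
  1-simplices (12): ac, ad, ae, af, bc, bd, be, bf, cd, ce, df, ef
  2-simplices (8): acd, ace, adf, aef, bcd, bce, bdf, bef

giving chain groups C_0 ≅ Z^6, C_1 ≅ Z^12, C_2 ≅ Z^8.

Boundary ∂_1: C_1 → C_0 is given by ∂[p,q] = [q] − [p]. For instance
  ∂df = f − d.
This gives a 6×12 integer matrix of rank 5; reducing to Smith normal form yields diagonal entries (1,1,1,1,1).

∂_2: C_2 → C_1 maps a triangle to the signed sum of its edges. For instance
  ∂acd = cd − ad + ac,
  ∂bdf = df − bf + bd.
This gives a 12×8 integer matrix of rank 7; reducing to Smith normal form yields diagonal entries (1,1,1,1,1,1,1).

Now H_k = ker ∂_k / im ∂_{k+1}, so:

  H_0: rank C_0 − rank ∂_1 = 6 − 5 = 1, and the invariant factors of ∂_1 are all 1, so H_0 ≅ Z.
  H_1: rank ker ∂_1 − rank ∂_2 = (12 − 5) − 7 = 0, and the invariant factors of ∂_2 are all 1, so H_1 ≅ 0.
  H_2: rank ker ∂_2 − rank ∂_3 = (8 − 7) − 0 = 1, and there is no ∂_3, so H_2 ≅ Z.

H_0 = Z,  H_1 = 0,  H_2 = Z.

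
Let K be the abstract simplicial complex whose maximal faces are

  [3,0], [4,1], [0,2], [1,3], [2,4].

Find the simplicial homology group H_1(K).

H_1 = Z.

Order the vertices as 0 < 1 < 2 < 3 < 4. Listing each simplex with vertices in this order, K has dimension 1 with simplices:

  0-simplices (5): [0], [1], [2], [3], [4]
  1-simplices (5): [0,2], [0,3], [1,3], [1,4], [2,4]

Hence C_0 ≅ Z^5, C_1 ≅ Z^5.

The boundary map ∂_1: C_1 → C_0 sends each edge [p,q] (with p < q) to q − p.
This gives a 5×5 integer matrix of rank 4; reducing to Smith normal form yields diagonal entries (1,1,1,1).

Reading off H_k = ker ∂_k / im ∂_{k+1}:

  H_1: rank ker ∂_1 − rank ∂_2 = (5 − 4) − 0 = 1, and there is no ∂_2, so H_1 ≅ Z.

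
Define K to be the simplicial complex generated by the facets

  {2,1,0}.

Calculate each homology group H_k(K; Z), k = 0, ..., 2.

H_0 ≅ Z,  H_1 = 0,  H_2 = 0.

We work with the vertex ordering 0 < 1 < 2. The simplices of K, each written with vertices in increasing order, are:

  0-simplices (3): [0], [1], [2]
  1-simplices (3): [0,1], [0,2], [1,2]
  2-simplices (1): [0,1,2]

Hence C_0 ≅ Z^3, C_1 ≅ Z^3, C_2 ≅ Z^1.

Boundary ∂_1: C_1 → C_0 maps an edge to its endpoints' difference, ∂[p,q] = q − p.
The resulting 3×3 matrix has rank 2, and its Smith normal form has invariant factors (1,1).

Boundary ∂_2: C_2 → C_1 acts by ∂[p,q,r] = [q,r] − [p,r] + [p,q]. For instance
  ∂[0,1,2] = [1,2] − [0,2] + [0,1].
As a 3×1 matrix over Z this has rank 1, with invariant factors (1).

Computing H_k = (kernel of ∂_k) / (image of ∂_{k+1}):

  H_0: rank C_0 − rank ∂_1 = 3 − 2 = 1, and the invariant factors of ∂_1 are all 1, so H_0 = Z.
  H_1: rank ker ∂_1 − rank ∂_2 = (3 − 2) − 1 = 0, and the invariant factors of ∂_2 are all 1, so H_1 = 0.
  H_2: rank ker ∂_2 − rank ∂_3 = (1 − 1) − 0 = 0, and there is no ∂_3, so H_2 = 0.

(K is a triangulation of the 2-simplex.)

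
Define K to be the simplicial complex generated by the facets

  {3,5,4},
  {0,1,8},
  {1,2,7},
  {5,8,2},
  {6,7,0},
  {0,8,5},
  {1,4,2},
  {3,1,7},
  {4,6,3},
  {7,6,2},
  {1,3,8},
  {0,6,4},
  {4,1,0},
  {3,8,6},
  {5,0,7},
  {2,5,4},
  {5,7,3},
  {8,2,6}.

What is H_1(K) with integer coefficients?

H_1 ≅ Z^2.

Fix the vertex order 0 < 1 < 2 < 3 < 4 < 5 < 6 < 7 < 8 and write every simplex with vertices in increasing order. Then dim K = 2 and the simplices of K are:

  0-simplices (9): [0], [1], [2], [3], [4], [5], [6], [7], [8]
  1-simplices (27): (27 of them)
  2-simplices (18): [0,1,4], [0,1,8], [0,4,6], [0,5,7], [0,5,8], [0,6,7], [1,2,4], [1,2,7], [1,3,7], [1,3,8], [2,4,5], [2,5,8], [2,6,7], [2,6,8], [3,4,5], [3,4,6], [3,5,7], [3,6,8]

so the chain groups are C_0 ≅ Z^9, C_1 ≅ Z^27, C_2 ≅ Z^18.

∂_1: C_1 → C_0 sends each edge [p,q] (with p < q) to q − p.
The resulting 9×27 matrix has rank 8, and its Smith normal form has invariant factors (1,1,1,1,1,1,1,1).

∂_2: C_2 → C_1 maps a triangle to the signed sum of its edges. For instance
  ∂[1,3,7] = [3,7] − [1,7] + [1,3],
  ∂[3,6,8] = [6,8] − [3,8] + [3,6].
The resulting 27×18 matrix has rank 17, and its Smith normal form has invariant factors (1,1,1,1,1,1,1,1,1,1,1,1,1,1,1,1,1).

Computing H_k = (kernel of ∂_k) / (image of ∂_{k+1}):

  H_1: rank ker ∂_1 − rank ∂_2 = (27 − 8) − 17 = 2, and the invariant factors of ∂_2 are all 1, so H_1 ≅ Z^2.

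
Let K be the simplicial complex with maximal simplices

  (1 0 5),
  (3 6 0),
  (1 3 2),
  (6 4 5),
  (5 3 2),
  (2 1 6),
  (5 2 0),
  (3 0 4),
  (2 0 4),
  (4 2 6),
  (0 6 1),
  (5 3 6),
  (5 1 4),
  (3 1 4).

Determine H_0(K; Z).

Take the total order 0 < 1 < 2 < 3 < 4 < 5 < 6 on the vertex set. Then K (dimension 2) consists of the simplices:

  0-simplices (7): [0], [1], [2], [3], [4], [5], [6]
  1-simplices (21): [0,1], [0,2], [0,3], [0,4], [0,5], [0,6], [1,2], [1,3], [1,4], [1,5], [1,6], [2,3], [2,4], [2,5], [2,6], [3,4], [3,5], [3,6], [4,5], [4,6], [5,6]
  2-simplices (14): [0,1,5], [0,1,6], [0,2,4], [0,2,5], [0,3,4], [0,3,6], [1,2,3], [1,2,6], [1,3,4], [1,4,5], [2,3,5], [2,4,6], [3,5,6], [4,5,6]

giving chain groups C_0 ≅ Z^7, C_1 ≅ Z^21, C_2 ≅ Z^14.

Boundary ∂_1: C_1 → C_0 sends each edge [p,q] (with p < q) to q − p.
The 7×21 boundary matrix has rank 6 and Smith normal form diag(1,1,1,1,1,1).

Boundary ∂_2: C_2 → C_1 sends each 2-simplex [p,q,r] to [q,r] − [p,r] + [p,q]. For instance
  ∂[3,5,6] = [5,6] − [3,6] + [3,5],
  ∂[0,1,6] = [1,6] − [0,6] + [0,1].
The resulting 21×14 matrix has rank 13, and its Smith normal form has invariant factors (1,1,1,1,1,1,1,1,1,1,1,1,1).

Now H_k = ker ∂_k / im ∂_{k+1}, so:

  H_0: rank C_0 − rank ∂_1 = 7 − 6 = 1, and the invariant factors of ∂_1 are all 1, so H_0 ≅ Z.

H_0 = Z.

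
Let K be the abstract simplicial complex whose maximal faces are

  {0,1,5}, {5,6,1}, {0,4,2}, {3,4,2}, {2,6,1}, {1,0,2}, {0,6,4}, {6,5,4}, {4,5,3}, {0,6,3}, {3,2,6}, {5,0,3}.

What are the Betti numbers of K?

b_0 = 1, b_1 = 0, b_2 = 0.

We work with the vertex ordering 0 < 1 < 2 < 3 < 4 < 5 < 6. The simplices of K, each written with vertices in increasing order, are:

  0-simplices (7): [0], [1], [2], [3], [4], [5], [6]
  1-simplices (18): [0,1], [0,2], [0,3], [0,4], [0,5], [0,6], [1,2], [1,5], [1,6], [2,3], [2,4], [2,6], [3,4], [3,5], [3,6], [4,5], [4,6], [5,6]
  2-simplices (12): [0,1,2], [0,1,5], [0,2,4], [0,3,5], [0,3,6], [0,4,6], [1,2,6], [1,5,6], [2,3,4], [2,3,6], [3,4,5], [4,5,6]

giving chain groups C_0 ≅ Z^7, C_1 ≅ Z^18, C_2 ≅ Z^12.

∂_1: C_1 → C_0 maps an edge to its endpoints' difference, ∂[p,q] = q − p. For instance
  ∂[3,4] = [4] − [3].
As a 7×18 matrix over Z this has rank 6, with invariant factors (1,1,1,1,1,1).

Boundary ∂_2: C_2 → C_1 maps a triangle to the signed sum of its edges. For instance
  ∂[1,2,6] = [2,6] − [1,6] + [1,2],
  ∂[0,2,4] = [2,4] − [0,4] + [0,2].
The resulting 18×12 matrix has rank 12, and its Smith normal form has invariant factors (1,1,1,1,1,1,1,1,1,1,1,2).

Computing H_k = (kernel of ∂_k) / (image of ∂_{k+1}):

  H_0: rank C_0 − rank ∂_1 = 7 − 6 = 1, and the invariant factors of ∂_1 are all 1, so H_0 ≅ Z.
  H_1: rank ker ∂_1 − rank ∂_2 = (18 − 6) − 12 = 0, and ∂_2 has invariant factor 2 > 1, so H_1 ≅ Z/2Z.
  H_2: rank ker ∂_2 − rank ∂_3 = (12 − 12) − 0 = 0, and there is no ∂_3, so H_2 ≅ 0.

Hence the Betti numbers are b_0 = 1, b_1 = 0, b_2 = 0.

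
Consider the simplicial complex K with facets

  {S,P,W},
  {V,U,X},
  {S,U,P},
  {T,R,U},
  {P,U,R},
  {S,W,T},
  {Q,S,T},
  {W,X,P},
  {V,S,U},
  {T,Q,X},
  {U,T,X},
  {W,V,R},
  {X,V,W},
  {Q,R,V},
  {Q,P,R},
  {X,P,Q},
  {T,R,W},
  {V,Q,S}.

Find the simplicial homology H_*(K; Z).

K has 9 vertices, 27 edges, 18 triangles.
rank ∂_0 = 0, rank ∂_1 = 8 ⇒ b_0 = 9 − 0 − 8 = 1; all invariant factors of ∂_1 are 1 so no torsion. So H_0 ≅ Z.
rank ∂_1 = 8, rank ∂_2 = 17 ⇒ b_1 = 27 − 8 − 17 = 2; all invariant factors of ∂_2 are 1 so no torsion. So H_1 ≅ Z^2.
rank ∂_2 = 17, rank ∂_3 = 0 ⇒ b_2 = 18 − 17 − 0 = 1. So H_2 ≅ Z.

H_0 ≅ Z,  H_1 ≅ Z^2,  H_2 ≅ Z.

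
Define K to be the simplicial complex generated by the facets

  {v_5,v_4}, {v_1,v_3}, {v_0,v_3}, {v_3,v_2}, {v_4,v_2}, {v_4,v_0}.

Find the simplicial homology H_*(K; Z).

Fix the vertex order v_0 < v_1 < v_2 < v_3 < v_4 < v_5 and write every simplex with vertices in increasing order. Then dim K = 1 and the simplices of K are:

  0-simplices (6): [v_0], [v_1], [v_2], [v_3], [v_4], [v_5]
  1-simplices (6): [v_0,v_3], [v_0,v_4], [v_1,v_3], [v_2,v_3], [v_2,v_4], [v_4,v_5]

Hence C_0 ≅ Z^6, C_1 ≅ Z^6.

The boundary map ∂_1: C_1 → C_0 maps an edge to its endpoints' difference, ∂[p,q] = q − p.
The resulting 6×6 matrix has rank 5, and its Smith normal form has invariant factors (1,1,1,1,1).

Reading off H_k = ker ∂_k / im ∂_{k+1}:

  H_0: rank C_0 − rank ∂_1 = 6 − 5 = 1, and the invariant factors of ∂_1 are all 1, so H_0 ≅ Z.
  H_1: rank ker ∂_1 − rank ∂_2 = (6 − 5) − 0 = 1, and there is no ∂_2, so H_1 ≅ Z.

As a check, the Euler characteristic is 6 − 6 = 0, which agrees with 1 − 1 = 0.

H_0 = Z,  H_1 = Z.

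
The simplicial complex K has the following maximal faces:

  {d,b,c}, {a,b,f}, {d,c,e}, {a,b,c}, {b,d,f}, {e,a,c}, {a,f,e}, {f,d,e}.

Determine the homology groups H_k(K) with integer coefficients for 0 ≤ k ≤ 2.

K has 6 vertices, 12 edges, 8 triangles.
rank ∂_0 = 0, rank ∂_1 = 5 ⇒ b_0 = 6 − 0 − 5 = 1; all invariant factors of ∂_1 are 1 so no torsion. So H_0 = Z.
rank ∂_1 = 5, rank ∂_2 = 7 ⇒ b_1 = 12 − 5 − 7 = 0; all invariant factors of ∂_2 are 1 so no torsion. So H_1 = 0.
rank ∂_2 = 7, rank ∂_3 = 0 ⇒ b_2 = 8 − 7 − 0 = 1. So H_2 = Z.

H_0 = Z,  H_1 = 0,  H_2 = Z.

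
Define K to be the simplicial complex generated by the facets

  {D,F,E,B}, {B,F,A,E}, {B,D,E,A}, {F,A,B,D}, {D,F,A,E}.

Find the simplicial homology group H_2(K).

H_2 = 0.

Take the total order A < B < D < E < F on the vertex set. Then K (dimension 3) consists of the simplices:

  0-simplices (5): A, B, D, E, F
  1-simplices (10): AB, AD, AE, AF, BD, BE, BF, DE, DF, EF
  2-simplices (10): ABD, ABE, ABF, ADE, ADF, AEF, BDE, BDF, BEF, DEF
  3-simplices (5): ABDE, ABDF, ABEF, ADEF, BDEF

Hence C_0 ≅ Z^5, C_1 ≅ Z^10, C_2 ≅ Z^10, C_3 ≅ Z^5.

The boundary map ∂_1: C_1 → C_0 sends each edge [p,q] (with p < q) to q − p. For instance
  ∂DE = E − D.
As a 5×10 matrix over Z this has rank 4, with invariant factors (1,1,1,1).

∂_2: C_2 → C_1 maps a triangle to the signed sum of its edges. For instance
  ∂AEF = EF − AF + AE,
  ∂BDE = DE − BE + BD.
The 10×10 boundary matrix has rank 6 and Smith normal form diag(1,1,1,1,1,1).

∂_3: C_3 → C_2 sends each 3-simplex σ to the alternating sum Σ_i (−1)^i (σ with its i-th vertex removed). For instance
  ∂BDEF = DEF − BEF + BDF − BDE,
  ∂ABDF = BDF − ADF + ABF − ABD.
This gives a 10×5 integer matrix of rank 4; reducing to Smith normal form yields diagonal entries (1,1,1,1).

Now H_k = ker ∂_k / im ∂_{k+1}, so:

  H_2: rank ker ∂_2 − rank ∂_3 = (10 − 6) − 4 = 0, and the invariant factors of ∂_3 are all 1, so H_2 ≅ 0.

(K is a triangulation of the 3-sphere S^3.)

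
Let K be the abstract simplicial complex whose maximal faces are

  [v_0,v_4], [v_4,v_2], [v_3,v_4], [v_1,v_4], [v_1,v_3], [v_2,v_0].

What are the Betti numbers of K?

We work with the vertex ordering v_0 < v_1 < v_2 < v_3 < v_4. The simplices of K, each written with vertices in increasing order, are:

  0-simplices (5): [v_0], [v_1], [v_2], [v_3], [v_4]
  1-simplices (6): [v_0,v_2], [v_0,v_4], [v_1,v_3], [v_1,v_4], [v_2,v_4], [v_3,v_4]

Hence C_0 ≅ Z^5, C_1 ≅ Z^6.

Boundary ∂_1: C_1 → C_0 maps an edge to its endpoints' difference, ∂[p,q] = q − p.
The resulting 5×6 matrix has rank 4, and its Smith normal form has invariant factors (1,1,1,1).

Now H_k = ker ∂_k / im ∂_{k+1}, so:

  H_0: rank C_0 − rank ∂_1 = 5 − 4 = 1, and the invariant factors of ∂_1 are all 1, so H_0 = Z.
  H_1: rank ker ∂_1 − rank ∂_2 = (6 − 4) − 0 = 2, and there is no ∂_2, so H_1 = Z^2.

(K is a triangulation of a wedge of 2 circles.)

Hence the Betti numbers are b_0 = 1, b_1 = 2.

b_0 = 1, b_1 = 2.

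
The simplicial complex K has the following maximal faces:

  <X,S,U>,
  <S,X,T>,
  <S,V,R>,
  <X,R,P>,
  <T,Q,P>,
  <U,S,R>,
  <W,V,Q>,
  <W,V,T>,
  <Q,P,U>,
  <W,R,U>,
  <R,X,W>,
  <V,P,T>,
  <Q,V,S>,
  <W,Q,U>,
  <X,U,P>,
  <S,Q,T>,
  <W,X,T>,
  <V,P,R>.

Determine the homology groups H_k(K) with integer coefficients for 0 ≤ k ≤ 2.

H_0 ≅ Z,  H_1 ≅ Z ⊕ Z/2Z,  H_2 = 0.

Take the total order P < Q < R < S < T < U < V < W < X on the vertex set. Then K (dimension 2) consists of the simplices:

  0-simplices (9): P, Q, R, S, T, U, V, W, X
  1-simplices (27): PQ, PR, PT, PU, PV, PX, QS, QT, QU, QV, QW, RS, RU, RV, RW, RX, ST, SU, SV, SX, TV, TW, TX, UW, UX, VW, WX
  2-simplices (18): PQT, PQU, PRV, PRX, PTV, PUX, QST, QSV, QUW, QVW, RSU, RSV, RUW, RWX, STX, SUX, TVW, TWX

giving chain groups C_0 ≅ Z^9, C_1 ≅ Z^27, C_2 ≅ Z^18.

∂_1: C_1 → C_0 is given by ∂[p,q] = [q] − [p].
The 9×27 boundary matrix has rank 8 and Smith normal form diag(1,1,1,1,1,1,1,1).

∂_2: C_2 → C_1 sends each 2-simplex [p,q,r] to [q,r] − [p,r] + [p,q]. For instance
  ∂TWX = WX − TX + TW,
  ∂PQT = QT − PT + PQ.
The 27×18 boundary matrix has rank 18 and Smith normal form diag(1,1,1,1,1,1,1,1,1,1,1,1,1,1,1,1,1,2).

From H_k ≅ ker(∂_k) / im(∂_{k+1}) we obtain:

  H_0: rank C_0 − rank ∂_1 = 9 − 8 = 1, and the invariant factors of ∂_1 are all 1, so H_0 ≅ Z.
  H_1: rank ker ∂_1 − rank ∂_2 = (27 − 8) − 18 = 1, and ∂_2 has invariant factor 2 > 1, so H_1 ≅ Z ⊕ Z/2Z.
  H_2: rank ker ∂_2 − rank ∂_3 = (18 − 18) − 0 = 0, and there is no ∂_3, so H_2 ≅ 0.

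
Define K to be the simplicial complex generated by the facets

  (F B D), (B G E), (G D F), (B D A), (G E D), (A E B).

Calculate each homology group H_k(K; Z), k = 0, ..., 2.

H_0 = Z,  H_1 = Z,  H_2 = 0.

Order the vertices as A < B < D < E < F < G. Listing each simplex with vertices in this order, K has dimension 2 with simplices:

  0-simplices (6): A, B, D, E, F, G
  1-simplices (12): AB, AD, AE, BD, BE, BF, BG, DE, DF, DG, EG, FG
  2-simplices (6): ABD, ABE, BDF, BEG, DEG, DFG

so the chain groups are C_0 ≅ Z^6, C_1 ≅ Z^12, C_2 ≅ Z^6.

The boundary map ∂_1: C_1 → C_0 is given by ∂[p,q] = [q] − [p].
The 6×12 boundary matrix has rank 5 and Smith normal form diag(1,1,1,1,1).

∂_2: C_2 → C_1 sends each 2-simplex [p,q,r] to [q,r] − [p,r] + [p,q]. For instance
  ∂BDF = DF − BF + BD,
  ∂BEG = EG − BG + BE.
The 12×6 boundary matrix has rank 6 and Smith normal form diag(1,1,1,1,1,1).

From H_k ≅ ker(∂_k) / im(∂_{k+1}) we obtain:

  H_0: rank C_0 − rank ∂_1 = 6 − 5 = 1, and the invariant factors of ∂_1 are all 1, so H_0 = Z.
  H_1: rank ker ∂_1 − rank ∂_2 = (12 − 5) − 6 = 1, and the invariant factors of ∂_2 are all 1, so H_1 = Z.
  H_2: rank ker ∂_2 − rank ∂_3 = (6 − 6) − 0 = 0, and there is no ∂_3, so H_2 = 0.

As a check, the Euler characteristic is 6 − 12 + 6 = 0, which agrees with 1 − 1 + 0 = 0.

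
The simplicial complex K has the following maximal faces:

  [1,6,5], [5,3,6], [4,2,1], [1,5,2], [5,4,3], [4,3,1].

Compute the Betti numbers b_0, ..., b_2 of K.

Order the vertices as 1 < 2 < 3 < 4 < 5 < 6. Listing each simplex with vertices in this order, K has dimension 2 with simplices:

  0-simplices (6): [1], [2], [3], [4], [5], [6]
  1-simplices (12): [1,2], [1,3], [1,4], [1,5], [1,6], [2,4], [2,5], [3,4], [3,5], [3,6], [4,5], [5,6]
  2-simplices (6): [1,2,4], [1,2,5], [1,3,4], [1,5,6], [3,4,5], [3,5,6]

so the chain groups are C_0 ≅ Z^6, C_1 ≅ Z^12, C_2 ≅ Z^6.

∂_1: C_1 → C_0 maps an edge to its endpoints' difference, ∂[p,q] = q − p. For instance
  ∂[1,2] = [2] − [1].
The 6×12 boundary matrix has rank 5 and Smith normal form diag(1,1,1,1,1).

∂_2: C_2 → C_1 acts by ∂[p,q,r] = [q,r] − [p,r] + [p,q]. For instance
  ∂[1,5,6] = [5,6] − [1,6] + [1,5],
  ∂[3,4,5] = [4,5] − [3,5] + [3,4].
As a 12×6 matrix over Z this has rank 6, with invariant factors (1,1,1,1,1,1).

Computing H_k = (kernel of ∂_k) / (image of ∂_{k+1}):

  H_0: rank C_0 − rank ∂_1 = 6 − 5 = 1, and the invariant factors of ∂_1 are all 1, so H_0 = Z.
  H_1: rank ker ∂_1 − rank ∂_2 = (12 − 5) − 6 = 1, and the invariant factors of ∂_2 are all 1, so H_1 = Z.
  H_2: rank ker ∂_2 − rank ∂_3 = (6 − 6) − 0 = 0, and there is no ∂_3, so H_2 = 0.

As a check, the Euler characteristic is 6 − 12 + 6 = 0, which agrees with 1 − 1 + 0 = 0.
(K is a triangulation of the cylinder S^1 x I.)

Hence the Betti numbers are b_0 = 1, b_1 = 1, b_2 = 0.

b_0 = 1, b_1 = 1, b_2 = 0.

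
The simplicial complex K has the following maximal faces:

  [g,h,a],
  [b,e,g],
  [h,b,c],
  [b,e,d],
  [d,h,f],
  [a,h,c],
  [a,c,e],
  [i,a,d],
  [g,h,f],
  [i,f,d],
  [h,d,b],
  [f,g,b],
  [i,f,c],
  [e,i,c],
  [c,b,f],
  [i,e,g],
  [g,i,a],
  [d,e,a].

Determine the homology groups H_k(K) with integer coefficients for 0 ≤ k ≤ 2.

Take the total order a < b < c < d < e < f < g < h < i on the vertex set. Then K (dimension 2) consists of the simplices:

  0-simplices (9): a, b, c, d, e, f, g, h, i
  1-simplices (27): ac, ad, ae, ag, ah, ai, bc, bd, be, bf, bg, bh, ce, cf, ch, ci, de, df, dh, di, eg, ei, fg, fh, fi, gh, gi
  2-simplices (18): ace, ach, ade, adi, agh, agi, bcf, bch, bde, bdh, beg, bfg, cei, cfi, dfh, dfi, egi, fgh

giving chain groups C_0 ≅ Z^9, C_1 ≅ Z^27, C_2 ≅ Z^18.

Boundary ∂_1: C_1 → C_0 is given by ∂[p,q] = [q] − [p]. For instance
  ∂fh = h − f.
The resulting 9×27 matrix has rank 8, and its Smith normal form has invariant factors (1,1,1,1,1,1,1,1).

Boundary ∂_2: C_2 → C_1 maps a triangle to the signed sum of its edges. For instance
  ∂ade = de − ae + ad,
  ∂fgh = gh − fh + fg.
This gives a 27×18 integer matrix of rank 18; reducing to Smith normal form yields diagonal entries (1,1,1,1,1,1,1,1,1,1,1,1,1,1,1,1,1,2).

Computing H_k = (kernel of ∂_k) / (image of ∂_{k+1}):

  H_0: rank C_0 − rank ∂_1 = 9 − 8 = 1, and the invariant factors of ∂_1 are all 1, so H_0 = Z.
  H_1: rank ker ∂_1 − rank ∂_2 = (27 − 8) − 18 = 1, and ∂_2 has invariant factor 2 > 1, so H_1 = Z ⊕ Z/2.
  H_2: rank ker ∂_2 − rank ∂_3 = (18 − 18) − 0 = 0, and there is no ∂_3, so H_2 = 0.

(K is a triangulation of the Klein bottle.)

H_0 = Z,  H_1 = Z ⊕ Z/2,  H_2 = 0.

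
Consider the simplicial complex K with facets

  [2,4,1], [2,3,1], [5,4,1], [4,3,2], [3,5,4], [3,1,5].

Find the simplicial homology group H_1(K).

H_1 ≅ 0.

Take the total order 1 < 2 < 3 < 4 < 5 on the vertex set. Then K (dimension 2) consists of the simplices:

  0-simplices (5): [1], [2], [3], [4], [5]
  1-simplices (9): [1,2], [1,3], [1,4], [1,5], [2,3], [2,4], [3,4], [3,5], [4,5]
  2-simplices (6): [1,2,3], [1,2,4], [1,3,5], [1,4,5], [2,3,4], [3,4,5]

Hence C_0 ≅ Z^5, C_1 ≅ Z^9, C_2 ≅ Z^6.

∂_1: C_1 → C_0 is given by ∂[p,q] = [q] − [p]. For instance
  ∂[1,2] = [2] − [1].
The 5×9 boundary matrix has rank 4 and Smith normal form diag(1,1,1,1).

Boundary ∂_2: C_2 → C_1 sends each 2-simplex [p,q,r] to [q,r] − [p,r] + [p,q]. For instance
  ∂[3,4,5] = [4,5] − [3,5] + [3,4],
  ∂[2,3,4] = [3,4] − [2,4] + [2,3].
The resulting 9×6 matrix has rank 5, and its Smith normal form has invariant factors (1,1,1,1,1).

Now H_k = ker ∂_k / im ∂_{k+1}, so:

  H_1: rank ker ∂_1 − rank ∂_2 = (9 − 4) − 5 = 0, and the invariant factors of ∂_2 are all 1, so H_1 = 0.

(K is a triangulation of the 2-sphere S^2.)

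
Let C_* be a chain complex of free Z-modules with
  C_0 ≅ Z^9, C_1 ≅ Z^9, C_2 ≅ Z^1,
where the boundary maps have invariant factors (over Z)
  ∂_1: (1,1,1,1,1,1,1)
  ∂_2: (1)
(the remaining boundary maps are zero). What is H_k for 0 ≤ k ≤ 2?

H_0: b_0 = 9 − 0 − 7 = 2; torsion from ∂_1 factors > 1: none. So H_0 ≅ Z^2.
H_1: b_1 = 9 − 7 − 1 = 1; torsion from ∂_2 factors > 1: none. So H_1 ≅ Z.
H_2: b_2 = 1 − 1 − 0 = 0; torsion from ∂_3 factors > 1: none. So H_2 ≅ 0.

H_0 ≅ Z^2,  H_1 ≅ Z,  H_2 = 0.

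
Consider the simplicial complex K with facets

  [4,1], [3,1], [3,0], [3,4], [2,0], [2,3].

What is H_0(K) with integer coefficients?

We work with the vertex ordering 0 < 1 < 2 < 3 < 4. The simplices of K, each written with vertices in increasing order, are:

  0-simplices (5): [0], [1], [2], [3], [4]
  1-simplices (6): [0,2], [0,3], [1,3], [1,4], [2,3], [3,4]

giving chain groups C_0 ≅ Z^5, C_1 ≅ Z^6.

The boundary map ∂_1: C_1 → C_0 maps an edge to its endpoints' difference, ∂[p,q] = q − p.
As a 5×6 matrix over Z this has rank 4, with invariant factors (1,1,1,1).

Now H_k = ker ∂_k / im ∂_{k+1}, so:

  H_0: rank C_0 − rank ∂_1 = 5 − 4 = 1, and the invariant factors of ∂_1 are all 1, so H_0 ≅ Z.

(K is a triangulation of a wedge of 2 circles.)

H_0 ≅ Z.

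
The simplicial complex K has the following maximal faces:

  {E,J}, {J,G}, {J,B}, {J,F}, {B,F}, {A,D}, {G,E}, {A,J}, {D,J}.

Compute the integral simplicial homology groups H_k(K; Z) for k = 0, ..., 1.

K has 7 vertices, 9 edges.
rank ∂_0 = 0, rank ∂_1 = 6 ⇒ b_0 = 7 − 0 − 6 = 1; all invariant factors of ∂_1 are 1 so no torsion. So H_0 = Z.
rank ∂_1 = 6, rank ∂_2 = 0 ⇒ b_1 = 9 − 6 − 0 = 3. So H_1 = Z^3.

H_0 ≅ Z,  H_1 ≅ Z^3.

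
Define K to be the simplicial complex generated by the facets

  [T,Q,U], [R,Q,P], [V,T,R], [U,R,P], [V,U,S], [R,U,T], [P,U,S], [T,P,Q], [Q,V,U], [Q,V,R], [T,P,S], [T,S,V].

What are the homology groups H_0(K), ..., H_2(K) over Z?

H_0 ≅ Z,  H_1 ≅ Z_2,  H_2 = 0.

Fix the vertex order P < Q < R < S < T < U < V and write every simplex with vertices in increasing order. Then dim K = 2 and the simplices of K are:

  0-simplices (7): P, Q, R, S, T, U, V
  1-simplices (18): PQ, PR, PS, PT, PU, QR, QT, QU, QV, RT, RU, RV, ST, SU, SV, TU, TV, UV
  2-simplices (12): PQR, PQT, PRU, PST, PSU, QRV, QTU, QUV, RTU, RTV, STV, SUV

giving chain groups C_0 ≅ Z^7, C_1 ≅ Z^18, C_2 ≅ Z^12.

∂_1: C_1 → C_0 maps an edge to its endpoints' difference, ∂[p,q] = q − p. For instance
  ∂ST = T − S.
This gives a 7×18 integer matrix of rank 6; reducing to Smith normal form yields diagonal entries (1,1,1,1,1,1).

The boundary map ∂_2: C_2 → C_1 maps a triangle to the signed sum of its edges. For instance
  ∂PQR = QR − PR + PQ,
  ∂QRV = RV − QV + QR.
This gives a 18×12 integer matrix of rank 12; reducing to Smith normal form yields diagonal entries (1,1,1,1,1,1,1,1,1,1,1,2).

Reading off H_k = ker ∂_k / im ∂_{k+1}:

  H_0: rank C_0 − rank ∂_1 = 7 − 6 = 1, and the invariant factors of ∂_1 are all 1, so H_0 ≅ Z.
  H_1: rank ker ∂_1 − rank ∂_2 = (18 − 6) − 12 = 0, and ∂_2 has invariant factor 2 > 1, so H_1 ≅ Z_2.
  H_2: rank ker ∂_2 − rank ∂_3 = (12 − 12) − 0 = 0, and there is no ∂_3, so H_2 ≅ 0.

(K is a triangulation of the real projective plane RP^2.)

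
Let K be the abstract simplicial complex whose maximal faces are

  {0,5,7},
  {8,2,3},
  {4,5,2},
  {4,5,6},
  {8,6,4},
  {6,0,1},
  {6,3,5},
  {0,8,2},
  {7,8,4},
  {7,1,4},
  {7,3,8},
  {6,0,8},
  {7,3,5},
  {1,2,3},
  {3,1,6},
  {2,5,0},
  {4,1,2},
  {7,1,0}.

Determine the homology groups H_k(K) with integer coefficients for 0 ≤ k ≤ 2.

Take the total order 0 < 1 < 2 < 3 < 4 < 5 < 6 < 7 < 8 on the vertex set. Then K (dimension 2) consists of the simplices:

  0-simplices (9): [0], [1], [2], [3], [4], [5], [6], [7], [8]
  1-simplices (27): (27 of them)
  2-simplices (18): [0,1,6], [0,1,7], [0,2,5], [0,2,8], [0,5,7], [0,6,8], [1,2,3], [1,2,4], [1,3,6], [1,4,7], [2,3,8], [2,4,5], [3,5,6], [3,5,7], [3,7,8], [4,5,6], [4,6,8], [4,7,8]

giving chain groups C_0 ≅ Z^9, C_1 ≅ Z^27, C_2 ≅ Z^18.

Boundary ∂_1: C_1 → C_0 maps an edge to its endpoints' difference, ∂[p,q] = q − p. For instance
  ∂[2,4] = [4] − [2].
The resulting 9×27 matrix has rank 8, and its Smith normal form has invariant factors (1,1,1,1,1,1,1,1).

Boundary ∂_2: C_2 → C_1 maps a triangle to the signed sum of its edges. For instance
  ∂[2,3,8] = [3,8] − [2,8] + [2,3],
  ∂[4,6,8] = [6,8] − [4,8] + [4,6].
As a 27×18 matrix over Z this has rank 17, with invariant factors (1,1,1,1,1,1,1,1,1,1,1,1,1,1,1,1,1).

Computing H_k = (kernel of ∂_k) / (image of ∂_{k+1}):

  H_0: rank C_0 − rank ∂_1 = 9 − 8 = 1, and the invariant factors of ∂_1 are all 1, so H_0 = Z.
  H_1: rank ker ∂_1 − rank ∂_2 = (27 − 8) − 17 = 2, and the invariant factors of ∂_2 are all 1, so H_1 = Z^2.
  H_2: rank ker ∂_2 − rank ∂_3 = (18 − 17) − 0 = 1, and there is no ∂_3, so H_2 = Z.

H_0 = Z,  H_1 = Z^2,  H_2 = Z.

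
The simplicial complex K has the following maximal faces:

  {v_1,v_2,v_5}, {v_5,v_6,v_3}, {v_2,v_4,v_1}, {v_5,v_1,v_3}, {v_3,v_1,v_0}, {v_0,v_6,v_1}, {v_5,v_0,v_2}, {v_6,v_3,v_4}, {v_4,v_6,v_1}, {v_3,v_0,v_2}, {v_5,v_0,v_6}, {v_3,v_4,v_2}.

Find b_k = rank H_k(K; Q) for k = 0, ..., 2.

Order the vertices as v_0 < v_1 < v_2 < v_3 < v_4 < v_5 < v_6. Listing each simplex with vertices in this order, K has dimension 2 with simplices:

  0-simplices (7): [v_0], [v_1], [v_2], [v_3], [v_4], [v_5], [v_6]
  1-simplices (18): (18 of them)
  2-simplices (12): (12 of them)

Hence C_0 ≅ Z^7, C_1 ≅ Z^18, C_2 ≅ Z^12.

Boundary ∂_1: C_1 → C_0 maps an edge to its endpoints' difference, ∂[p,q] = q − p.
The resulting 7×18 matrix has rank 6, and its Smith normal form has invariant factors (1,1,1,1,1,1).

The boundary map ∂_2: C_2 → C_1 acts by ∂[p,q,r] = [q,r] − [p,r] + [p,q]. For instance
  ∂[v_0,v_2,v_5] = [v_2,v_5] − [v_0,v_5] + [v_0,v_2],
  ∂[v_2,v_3,v_4] = [v_3,v_4] − [v_2,v_4] + [v_2,v_3].
The 18×12 boundary matrix has rank 12 and Smith normal form diag(1,1,1,1,1,1,1,1,1,1,1,2).

From H_k ≅ ker(∂_k) / im(∂_{k+1}) we obtain:

  H_0: rank C_0 − rank ∂_1 = 7 − 6 = 1, and the invariant factors of ∂_1 are all 1, so H_0 ≅ Z.
  H_1: rank ker ∂_1 − rank ∂_2 = (18 − 6) − 12 = 0, and ∂_2 has invariant factor 2 > 1, so H_1 ≅ Z/2.
  H_2: rank ker ∂_2 − rank ∂_3 = (12 − 12) − 0 = 0, and there is no ∂_3, so H_2 ≅ 0.

(K is a triangulation of the real projective plane RP^2.)

Hence the Betti numbers are b_0 = 1, b_1 = 0, b_2 = 0.

b_0 = 1, b_1 = 0, b_2 = 0.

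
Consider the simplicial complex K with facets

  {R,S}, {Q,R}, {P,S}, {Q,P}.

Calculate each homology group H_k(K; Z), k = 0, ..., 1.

Order the vertices as P < Q < R < S. Listing each simplex with vertices in this order, K has dimension 1 with simplices:

  0-simplices (4): P, Q, R, S
  1-simplices (4): PQ, PS, QR, RS

so the chain groups are C_0 ≅ Z^4, C_1 ≅ Z^4.

∂_1: C_1 → C_0 maps an edge to its endpoints' difference, ∂[p,q] = q − p. For instance
  ∂PS = S − P.
As a 4×4 matrix over Z this has rank 3, with invariant factors (1,1,1).

Now H_k = ker ∂_k / im ∂_{k+1}, so:

  H_0: rank C_0 − rank ∂_1 = 4 − 3 = 1, and the invariant factors of ∂_1 are all 1, so H_0 ≅ Z.
  H_1: rank ker ∂_1 − rank ∂_2 = (4 − 3) − 0 = 1, and there is no ∂_2, so H_1 ≅ Z.

As a check, the Euler characteristic is 4 − 4 = 0, which agrees with 1 − 1 = 0.

H_0 = Z,  H_1 = Z.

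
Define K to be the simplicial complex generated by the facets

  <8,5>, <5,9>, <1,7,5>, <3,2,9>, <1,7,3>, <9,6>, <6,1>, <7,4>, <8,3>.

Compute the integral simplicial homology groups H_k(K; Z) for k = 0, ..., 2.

K has 9 vertices, 14 edges, 3 triangles.
rank ∂_0 = 0, rank ∂_1 = 8 ⇒ b_0 = 9 − 0 − 8 = 1; all invariant factors of ∂_1 are 1 so no torsion. So H_0 ≅ Z.
rank ∂_1 = 8, rank ∂_2 = 3 ⇒ b_1 = 14 − 8 − 3 = 3; all invariant factors of ∂_2 are 1 so no torsion. So H_1 ≅ Z^3.
rank ∂_2 = 3, rank ∂_3 = 0 ⇒ b_2 = 3 − 3 − 0 = 0. So H_2 ≅ 0.

H_0 = Z,  H_1 = Z^3,  H_2 = 0.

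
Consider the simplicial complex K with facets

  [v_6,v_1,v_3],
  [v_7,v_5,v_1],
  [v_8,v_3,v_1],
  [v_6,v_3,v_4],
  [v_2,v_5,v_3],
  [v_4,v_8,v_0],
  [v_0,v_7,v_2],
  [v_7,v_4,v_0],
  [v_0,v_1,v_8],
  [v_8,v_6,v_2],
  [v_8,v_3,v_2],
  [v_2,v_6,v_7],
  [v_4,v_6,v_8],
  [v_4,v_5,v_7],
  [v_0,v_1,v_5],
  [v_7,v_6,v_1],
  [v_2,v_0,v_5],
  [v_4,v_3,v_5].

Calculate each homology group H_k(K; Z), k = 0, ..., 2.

H_0 ≅ Z,  H_1 ≅ Z ⊕ Z/2Z,  H_2 = 0.

Take the total order v_0 < v_1 < v_2 < v_3 < v_4 < v_5 < v_6 < v_7 < v_8 on the vertex set. Then K (dimension 2) consists of the simplices:

  0-simplices (9): [v_0], [v_1], [v_2], [v_3], [v_4], [v_5], [v_6], [v_7], [v_8]
  1-simplices (27): (27 of them)
  2-simplices (18): (18 of them)

Hence C_0 ≅ Z^9, C_1 ≅ Z^27, C_2 ≅ Z^18.

∂_1: C_1 → C_0 is given by ∂[p,q] = [q] − [p].
As a 9×27 matrix over Z this has rank 8, with invariant factors (1,1,1,1,1,1,1,1).

∂_2: C_2 → C_1 acts by ∂[p,q,r] = [q,r] − [p,r] + [p,q]. For instance
  ∂[v_0,v_1,v_8] = [v_1,v_8] − [v_0,v_8] + [v_0,v_1],
  ∂[v_1,v_3,v_6] = [v_3,v_6] − [v_1,v_6] + [v_1,v_3].
The resulting 27×18 matrix has rank 18, and its Smith normal form has invariant factors (1,1,1,1,1,1,1,1,1,1,1,1,1,1,1,1,1,2).

Reading off H_k = ker ∂_k / im ∂_{k+1}:

  H_0: rank C_0 − rank ∂_1 = 9 − 8 = 1, and the invariant factors of ∂_1 are all 1, so H_0 = Z.
  H_1: rank ker ∂_1 − rank ∂_2 = (27 − 8) − 18 = 1, and ∂_2 has invariant factor 2 > 1, so H_1 = Z ⊕ Z/2Z.
  H_2: rank ker ∂_2 − rank ∂_3 = (18 − 18) − 0 = 0, and there is no ∂_3, so H_2 = 0.

(K is a triangulation of the Klein bottle.)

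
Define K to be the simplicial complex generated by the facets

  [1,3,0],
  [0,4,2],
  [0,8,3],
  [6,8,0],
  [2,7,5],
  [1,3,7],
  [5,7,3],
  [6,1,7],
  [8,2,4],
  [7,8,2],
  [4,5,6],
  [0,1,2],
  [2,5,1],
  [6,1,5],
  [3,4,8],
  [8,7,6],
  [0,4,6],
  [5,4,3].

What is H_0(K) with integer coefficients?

We work with the vertex ordering 0 < 1 < 2 < 3 < 4 < 5 < 6 < 7 < 8. The simplices of K, each written with vertices in increasing order, are:

  0-simplices (9): [0], [1], [2], [3], [4], [5], [6], [7], [8]
  1-simplices (27): (27 of them)
  2-simplices (18): [0,1,2], [0,1,3], [0,2,4], [0,3,8], [0,4,6], [0,6,8], [1,2,5], [1,3,7], [1,5,6], [1,6,7], [2,4,8], [2,5,7], [2,7,8], [3,4,5], [3,4,8], [3,5,7], [4,5,6], [6,7,8]

Hence C_0 ≅ Z^9, C_1 ≅ Z^27, C_2 ≅ Z^18.

Boundary ∂_1: C_1 → C_0 sends each edge [p,q] (with p < q) to q − p. For instance
  ∂[1,6] = [6] − [1].
The resulting 9×27 matrix has rank 8, and its Smith normal form has invariant factors (1,1,1,1,1,1,1,1).

Boundary ∂_2: C_2 → C_1 maps a triangle to the signed sum of its edges. For instance
  ∂[4,5,6] = [5,6] − [4,6] + [4,5],
  ∂[2,7,8] = [7,8] − [2,8] + [2,7].
The resulting 27×18 matrix has rank 18, and its Smith normal form has invariant factors (1,1,1,1,1,1,1,1,1,1,1,1,1,1,1,1,1,2).

Reading off H_k = ker ∂_k / im ∂_{k+1}:

  H_0: rank C_0 − rank ∂_1 = 9 − 8 = 1, and the invariant factors of ∂_1 are all 1, so H_0 ≅ Z.

H_0 = Z.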